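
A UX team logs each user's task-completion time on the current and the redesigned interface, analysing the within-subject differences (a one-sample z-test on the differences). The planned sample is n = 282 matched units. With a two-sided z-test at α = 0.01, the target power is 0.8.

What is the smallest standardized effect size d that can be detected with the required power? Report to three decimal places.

d ≈ 0.204

Required noncentrality: δ = z_{0.005} + z_{0.20} = 2.576 + 0.842 = 3.417.
(The second rejection-region term Φ(−δ − z_{α/2}) is negligible and dropped.)
δ = d·√n ⇒ d = δ/√n = 3.417/√282 = 0.2035.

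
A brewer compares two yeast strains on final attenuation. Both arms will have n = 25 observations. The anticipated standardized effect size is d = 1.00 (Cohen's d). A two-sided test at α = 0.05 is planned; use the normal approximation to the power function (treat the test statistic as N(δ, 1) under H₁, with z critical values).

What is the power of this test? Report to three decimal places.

Power ≈ 0.942

Noncentrality parameter: λ = d·√(n/2) = 1.00 × √(25/2) = 3.5355
Two-sided α = 0.05 → critical value z_{0.025} = 1.960.
Power = Φ(λ − 1.960) + Φ(−λ − 1.960) = Φ(1.576) + Φ(-5.495) = 0.9424 + 0.0000 = 0.9424.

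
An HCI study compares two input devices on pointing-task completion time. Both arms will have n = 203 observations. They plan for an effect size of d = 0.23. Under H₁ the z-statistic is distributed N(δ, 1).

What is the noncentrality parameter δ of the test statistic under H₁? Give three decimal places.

The noncentrality parameter scales effect size by the design's sample-size factor: δ = d·√(n/2) = 0.23 × √(203/2) = 2.3172

δ ≈ 2.317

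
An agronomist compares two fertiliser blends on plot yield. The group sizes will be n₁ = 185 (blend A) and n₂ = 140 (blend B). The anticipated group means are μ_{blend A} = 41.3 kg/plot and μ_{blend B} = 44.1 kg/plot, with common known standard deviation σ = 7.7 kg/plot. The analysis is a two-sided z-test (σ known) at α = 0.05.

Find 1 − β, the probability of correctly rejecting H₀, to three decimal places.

Standardized effect: d = |μ_{blend A} − μ_{blend B}| / σ = |41.3 − 44.1| / 7.7 = 0.3636
Noncentrality parameter: δ = d / √(1/n₁ + 1/n₂) = 0.3636 / √(1/185 + 1/140) = 3.2462
Two-sided α = 0.05 → critical value z_{0.025} = 1.960.
Power = Φ(δ − 1.960) + Φ(−δ − 1.960) = Φ(1.286) + Φ(-5.206) = 0.9008 + 0.0000 = 0.9008.

Power ≈ 0.901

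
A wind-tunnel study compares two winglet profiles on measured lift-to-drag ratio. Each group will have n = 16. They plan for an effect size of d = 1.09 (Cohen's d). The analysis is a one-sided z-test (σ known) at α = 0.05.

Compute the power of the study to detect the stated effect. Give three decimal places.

Noncentrality parameter: δ = d·√(n/2) = 1.09 × √(16/2) = 3.0830
Critical value for a one-sided test at α = 0.05: z_α = 1.645.
Power = Φ(δ − 1.645) = Φ(1.438) = 0.9248.

Power ≈ 0.925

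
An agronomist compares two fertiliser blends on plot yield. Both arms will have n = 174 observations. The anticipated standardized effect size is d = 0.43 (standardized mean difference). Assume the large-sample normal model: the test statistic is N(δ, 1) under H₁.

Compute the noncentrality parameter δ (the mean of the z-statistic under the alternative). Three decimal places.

δ = d·√(n/2) = 0.43 × √(174/2) = 4.0108

δ ≈ 4.011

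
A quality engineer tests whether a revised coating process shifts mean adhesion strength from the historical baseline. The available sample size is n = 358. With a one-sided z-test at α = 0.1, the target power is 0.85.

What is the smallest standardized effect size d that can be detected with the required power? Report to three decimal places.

Need Φ(δ − 1.282) = 0.85, so δ = 1.282 + 1.036 = 2.318.
δ = d·√n ⇒ d = δ/√n = 2.318/√358 = 0.1225.

d ≈ 0.123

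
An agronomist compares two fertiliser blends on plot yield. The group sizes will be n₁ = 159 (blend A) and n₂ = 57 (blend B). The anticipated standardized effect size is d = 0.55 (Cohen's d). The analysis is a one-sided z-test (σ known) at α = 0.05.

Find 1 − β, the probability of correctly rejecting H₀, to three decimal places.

Power ≈ 0.972

Noncentrality parameter: δ = d / √(1/n₁ + 1/n₂) = 0.55 / √(1/159 + 1/57) = 3.5626
One-sided α = 0.05 → critical value z_{0.05} = 1.645.
Power = P(Z > 1.645 − δ) = Φ(1.918) = 0.9724.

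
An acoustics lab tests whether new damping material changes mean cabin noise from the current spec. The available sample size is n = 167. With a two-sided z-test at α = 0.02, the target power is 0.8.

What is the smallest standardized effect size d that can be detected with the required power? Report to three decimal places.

d ≈ 0.245

Required noncentrality: δ = z_{0.01} + z_{0.20} = 2.326 + 0.842 = 3.168.
(The second rejection-region term Φ(−δ − z_{α/2}) is negligible and dropped.)
δ = d·√n ⇒ d = δ/√n = 3.168/√167 = 0.2451.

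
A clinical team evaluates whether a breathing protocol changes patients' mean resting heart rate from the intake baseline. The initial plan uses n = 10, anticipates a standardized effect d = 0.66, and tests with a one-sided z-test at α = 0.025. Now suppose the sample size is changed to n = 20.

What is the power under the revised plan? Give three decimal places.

Power ≈ 0.839

With n = 20: δ = d·√n = 0.66 × √20 = 2.9516. Critical value z_{0.025} = 1.960.
Revised power = P(Z > 1.960 − δ) = Φ(0.992) = 0.8393.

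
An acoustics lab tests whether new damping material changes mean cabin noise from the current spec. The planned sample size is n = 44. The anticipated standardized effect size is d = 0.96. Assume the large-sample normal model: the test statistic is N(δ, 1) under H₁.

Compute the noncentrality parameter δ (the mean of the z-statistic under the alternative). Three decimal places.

δ = d·√n = 0.96 × √44 = 6.3679

δ ≈ 6.368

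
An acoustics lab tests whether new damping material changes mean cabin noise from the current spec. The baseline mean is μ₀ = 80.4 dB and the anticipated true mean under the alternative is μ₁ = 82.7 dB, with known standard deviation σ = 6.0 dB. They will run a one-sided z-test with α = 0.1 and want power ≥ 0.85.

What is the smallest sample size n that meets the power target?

Standardized effect: d = |μ₁ − μ₀| / σ = |82.7 − 80.4| / 6.0 = 0.3833
Set Φ(δ − 1.282) = 0.85; then δ − 1.282 = Φ⁻¹(0.85) = 1.036, giving δ = 2.318.
δ = d·√n ⇒ n = (δ/d)² = (2.318 / 0.3833)² = 36.57.
Rounding up, n = 37.

n = 37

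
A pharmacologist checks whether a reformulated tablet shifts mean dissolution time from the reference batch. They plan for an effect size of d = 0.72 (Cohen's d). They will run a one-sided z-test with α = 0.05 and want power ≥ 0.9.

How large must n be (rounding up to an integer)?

For power 0.9 need Φ(δ − z_{0.05}) = 0.9, so δ = z_{0.05} + z_{0.10} = 1.645 + 1.282 = 2.926.
δ = d·√n ⇒ n = (δ/d)² = (2.926 / 0.72)² = 16.52.
Rounding up, n = 17.

n = 17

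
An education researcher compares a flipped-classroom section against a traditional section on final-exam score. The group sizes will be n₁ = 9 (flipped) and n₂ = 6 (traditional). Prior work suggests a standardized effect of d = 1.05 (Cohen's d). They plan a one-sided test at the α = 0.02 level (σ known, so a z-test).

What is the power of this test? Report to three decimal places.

Noncentrality parameter: δ = d / √(1/n₁ + 1/n₂) = 1.05 / √(1/9 + 1/6) = 1.9922
One-sided α = 0.02 → critical value z_{0.02} = 2.054.
Power = Φ(δ − 2.054) = Φ(-0.062) = 0.4755.

Power ≈ 0.475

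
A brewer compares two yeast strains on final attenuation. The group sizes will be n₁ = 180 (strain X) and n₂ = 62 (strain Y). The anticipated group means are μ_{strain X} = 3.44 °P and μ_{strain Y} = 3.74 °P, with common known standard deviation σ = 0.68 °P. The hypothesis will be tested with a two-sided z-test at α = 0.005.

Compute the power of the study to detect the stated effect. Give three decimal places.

Power ≈ 0.575

Standardized effect: d = |μ_{strain X} − μ_{strain Y}| / σ = |3.44 − 3.74| / 0.68 = 0.4412
Noncentrality parameter: δ = d / √(1/n₁ + 1/n₂) = 0.4412 / √(1/180 + 1/62) = 2.9960
Critical value for a two-sided test at α = 0.005: z_{α/2} = 2.807.
Power = Φ(δ − 2.807) + Φ(−δ − 2.807) = Φ(0.189) + Φ(-5.803) = 0.5749 + 0.0000 = 0.5749.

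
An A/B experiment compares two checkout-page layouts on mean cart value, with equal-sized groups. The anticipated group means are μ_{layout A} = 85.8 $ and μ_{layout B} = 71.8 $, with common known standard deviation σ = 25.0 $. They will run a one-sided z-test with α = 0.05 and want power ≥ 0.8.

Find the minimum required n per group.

n = 40 per group

Standardized effect: d = |μ_{layout A} − μ_{layout B}| / σ = |85.8 − 71.8| / 25.0 = 0.5600
For power 0.8 need Φ(δ − z_{0.05}) = 0.8, so δ = z_{0.05} + z_{0.20} = 1.645 + 0.842 = 2.486.
δ = d·√(n/2) ⇒ n = 2(δ/d)² = 2 × (2.486 / 0.5600)² = 39.43.
Round up to the next whole unit.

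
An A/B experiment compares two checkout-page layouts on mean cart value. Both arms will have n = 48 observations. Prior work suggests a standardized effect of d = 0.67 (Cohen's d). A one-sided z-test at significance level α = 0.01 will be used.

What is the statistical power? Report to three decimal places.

Power ≈ 0.830

Noncentrality parameter: δ = d·√(n/2) = 0.67 × √(48/2) = 3.2823
One-sided α = 0.01 → critical value z_{0.01} = 2.326.
Power = P(Z > 2.326 − δ) = Φ(0.956) = 0.8305.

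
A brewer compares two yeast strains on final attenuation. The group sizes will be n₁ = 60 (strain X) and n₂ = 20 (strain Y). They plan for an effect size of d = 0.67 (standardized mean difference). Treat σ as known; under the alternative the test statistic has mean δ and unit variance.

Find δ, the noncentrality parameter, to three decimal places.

δ ≈ 2.595

The noncentrality parameter scales effect size by the design's sample-size factor: δ = d / √(1/n₁ + 1/n₂) = 0.67 / √(1/60 + 1/20) = 2.5949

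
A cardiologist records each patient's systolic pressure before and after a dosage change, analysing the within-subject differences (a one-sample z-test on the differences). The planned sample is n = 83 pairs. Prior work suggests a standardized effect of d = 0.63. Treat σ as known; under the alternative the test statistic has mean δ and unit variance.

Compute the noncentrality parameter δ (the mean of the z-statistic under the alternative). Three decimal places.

δ ≈ 5.740

The noncentrality parameter scales effect size by the design's sample-size factor: δ = d·√n = 0.63 × √83 = 5.7396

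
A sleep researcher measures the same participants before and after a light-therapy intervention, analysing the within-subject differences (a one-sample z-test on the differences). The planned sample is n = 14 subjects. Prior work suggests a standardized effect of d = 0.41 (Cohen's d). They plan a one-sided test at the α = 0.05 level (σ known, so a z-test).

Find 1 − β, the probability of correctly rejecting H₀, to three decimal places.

Power ≈ 0.456

Noncentrality parameter: δ = d·√n = 0.41 × √14 = 1.5341
Critical value for a one-sided test at α = 0.05: z_α = 1.645.
Power = P(Z > 1.645 − δ) = Φ(-0.111) = 0.4559.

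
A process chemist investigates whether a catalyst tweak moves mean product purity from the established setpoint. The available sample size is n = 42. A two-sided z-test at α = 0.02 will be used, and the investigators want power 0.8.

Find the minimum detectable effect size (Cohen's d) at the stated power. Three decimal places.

Need Φ(δ − 2.326) = 0.8, so δ = 2.326 + 0.842 = 3.168.
(Lower-tail contribution to power is negligible for δ > 0.)
δ = d·√n ⇒ d = δ/√n = 3.168/√42 = 0.4888.

d ≈ 0.489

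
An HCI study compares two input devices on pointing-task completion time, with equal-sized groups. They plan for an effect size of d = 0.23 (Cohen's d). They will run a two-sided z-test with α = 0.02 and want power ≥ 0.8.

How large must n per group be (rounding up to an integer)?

n = 380 per group

Set Φ(δ − 2.326) = 0.8; then δ − 2.326 = Φ⁻¹(0.8) = 0.842, giving δ = 3.168.
(The Φ(−δ − z_{α/2}) term is vanishingly small for δ > 0 and is dropped in the standard sample-size formula.)
δ = d·√(n/2) ⇒ n = 2(δ/d)² = 2 × (3.168 / 0.23)² = 379.43.
Rounding up, n = 380 per group.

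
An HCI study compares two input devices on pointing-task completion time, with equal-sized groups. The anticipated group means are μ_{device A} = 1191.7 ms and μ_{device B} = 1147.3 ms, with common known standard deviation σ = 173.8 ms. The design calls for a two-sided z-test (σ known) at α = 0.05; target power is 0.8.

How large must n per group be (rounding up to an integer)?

n = 241 per group

Standardized effect: d = |μ_{device A} − μ_{device B}| / σ = |1191.7 − 1147.3| / 173.8 = 0.2555
For power 0.8 need Φ(δ − z_{0.025}) = 0.8, so δ = z_{0.025} + z_{0.20} = 1.960 + 0.842 = 2.802.
(Ignoring the negligible lower-tail rejection probability gives the usual closed-form inversion.)
δ = d·√(n/2) ⇒ n = 2(δ/d)² = 2 × (2.802 / 0.2555)² = 240.53.
Round up to the next whole unit.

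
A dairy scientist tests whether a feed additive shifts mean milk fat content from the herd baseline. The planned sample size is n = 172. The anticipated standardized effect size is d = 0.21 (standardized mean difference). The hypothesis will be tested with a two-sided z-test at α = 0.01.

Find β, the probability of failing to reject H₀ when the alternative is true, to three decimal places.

β ≈ 0.429

Noncentrality parameter: δ = d·√n = 0.21 × √172 = 2.7541
Two-sided α = 0.01 → critical value z_{0.005} = 2.576.
Power = Φ(δ − 2.576) + Φ(−δ − 2.576) = Φ(0.178) + Φ(-5.330) = 0.5708 + 0.0000 = 0.5708.
Type II error: β = 1 − power = 1 − 0.5708 = 0.4292.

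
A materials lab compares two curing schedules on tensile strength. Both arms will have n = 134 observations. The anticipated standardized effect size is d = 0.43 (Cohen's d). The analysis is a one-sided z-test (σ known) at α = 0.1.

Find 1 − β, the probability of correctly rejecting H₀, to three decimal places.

Power ≈ 0.987

Noncentrality parameter: δ = d·√(n/2) = 0.43 × √(134/2) = 3.5197
One-sided α = 0.1 → critical value z_{0.1} = 1.282.
Power = P(Z > 1.282 − δ) = Φ(2.238) = 0.9874.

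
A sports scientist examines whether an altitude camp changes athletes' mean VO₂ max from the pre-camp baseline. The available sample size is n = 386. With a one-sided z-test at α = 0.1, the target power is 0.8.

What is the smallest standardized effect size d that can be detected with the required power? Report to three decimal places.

Required noncentrality: δ = z_{0.1} + z_{0.20} = 1.282 + 0.842 = 2.123.
δ = d·√n ⇒ d = δ/√n = 2.123/√386 = 0.1081.

d ≈ 0.108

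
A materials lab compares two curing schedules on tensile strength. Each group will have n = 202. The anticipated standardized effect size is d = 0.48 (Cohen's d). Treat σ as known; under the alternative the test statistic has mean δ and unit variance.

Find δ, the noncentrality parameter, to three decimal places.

The noncentrality parameter scales effect size by the design's sample-size factor: δ = d·√(n/2) = 0.48 × √(202/2) = 4.8239

δ ≈ 4.824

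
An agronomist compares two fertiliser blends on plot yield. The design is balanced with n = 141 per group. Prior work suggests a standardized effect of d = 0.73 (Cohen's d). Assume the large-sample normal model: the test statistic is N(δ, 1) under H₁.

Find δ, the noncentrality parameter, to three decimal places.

δ ≈ 6.129

The noncentrality parameter scales effect size by the design's sample-size factor: δ = d·√(n/2) = 0.73 × √(141/2) = 6.1294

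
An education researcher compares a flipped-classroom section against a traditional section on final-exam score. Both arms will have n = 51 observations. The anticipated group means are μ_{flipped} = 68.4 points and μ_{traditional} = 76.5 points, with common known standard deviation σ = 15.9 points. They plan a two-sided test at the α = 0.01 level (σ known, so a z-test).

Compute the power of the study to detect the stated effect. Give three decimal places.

Power ≈ 0.499

Standardized effect: d = |μ_{flipped} − μ_{traditional}| / σ = |68.4 − 76.5| / 15.9 = 0.5094
Noncentrality parameter: δ = d·√(n/2) = 0.5094 × √(51/2) = 2.5725
Critical value for a two-sided test at α = 0.01: z_{α/2} = 2.576.
Power = Φ(δ − 2.576) + Φ(−δ − 2.576) = Φ(-0.003) + Φ(-5.148) = 0.4987 + 0.0000 = 0.4987.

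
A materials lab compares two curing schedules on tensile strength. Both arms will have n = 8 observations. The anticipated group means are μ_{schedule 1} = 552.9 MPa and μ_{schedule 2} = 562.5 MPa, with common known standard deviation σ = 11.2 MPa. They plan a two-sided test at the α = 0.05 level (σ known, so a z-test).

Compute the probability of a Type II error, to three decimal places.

Standardized effect: d = |μ_{schedule 1} − μ_{schedule 2}| / σ = |552.9 − 562.5| / 11.2 = 0.8571
Noncentrality parameter: δ = d·√(n/2) = 0.8571 × √(8/2) = 1.7143
Two-sided α = 0.05 → critical value z_{0.025} = 1.960.
Power = Φ(δ − 1.960) + Φ(−δ − 1.960) = Φ(-0.246) + Φ(-3.674) = 0.4030 + 0.0001 = 0.4031.
Type II error: β = 1 − power = 1 − 0.4031 = 0.5969.

β ≈ 0.597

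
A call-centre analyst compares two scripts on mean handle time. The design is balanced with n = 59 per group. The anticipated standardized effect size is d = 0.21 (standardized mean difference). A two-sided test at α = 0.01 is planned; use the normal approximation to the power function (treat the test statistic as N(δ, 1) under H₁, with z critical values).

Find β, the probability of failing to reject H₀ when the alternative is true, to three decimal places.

Noncentrality parameter: δ = d·√(n/2) = 0.21 × √(59/2) = 1.1406
Critical value for a two-sided test at α = 0.01: z_{α/2} = 2.576.
Power = Φ(δ − 2.576) + Φ(−δ − 2.576) = Φ(-1.435) + Φ(-3.716) = 0.0756 + 0.0001 = 0.0757.
Type II error: β = 1 − power = 1 − 0.0757 = 0.9243.

β ≈ 0.924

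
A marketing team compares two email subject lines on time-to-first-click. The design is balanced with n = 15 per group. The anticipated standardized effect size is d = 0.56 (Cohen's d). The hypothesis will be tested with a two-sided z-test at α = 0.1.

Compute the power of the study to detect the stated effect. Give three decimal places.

Noncentrality parameter: δ = d·√(n/2) = 0.56 × √(15/2) = 1.5336
Two-sided α = 0.1 → critical value z_{0.05} = 1.645.
Power = Φ(δ − 1.645) + Φ(−δ − 1.645) = Φ(-0.111) + Φ(-3.178) = 0.4557 + 0.0007 = 0.4565.

Power ≈ 0.456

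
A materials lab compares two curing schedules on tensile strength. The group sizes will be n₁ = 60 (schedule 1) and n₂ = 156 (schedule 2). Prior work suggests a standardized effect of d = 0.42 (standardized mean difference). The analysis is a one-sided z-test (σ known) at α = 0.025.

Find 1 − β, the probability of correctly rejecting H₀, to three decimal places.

Power ≈ 0.790

Noncentrality parameter: δ = d / √(1/n₁ + 1/n₂) = 0.42 / √(1/60 + 1/156) = 2.7648
One-sided α = 0.025 → critical value z_{0.025} = 1.960.
Power = P(Z > 1.960 − δ) = Φ(0.805) = 0.7895.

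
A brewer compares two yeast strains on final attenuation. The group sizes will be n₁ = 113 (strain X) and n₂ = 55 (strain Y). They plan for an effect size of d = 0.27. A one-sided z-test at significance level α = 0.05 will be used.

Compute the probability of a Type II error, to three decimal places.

β ≈ 0.501

Noncentrality parameter: δ = d / √(1/n₁ + 1/n₂) = 0.27 / √(1/113 + 1/55) = 1.6422
Critical value for a one-sided test at α = 0.05: z_α = 1.645.
Power = Φ(δ − 1.645) = Φ(-0.003) = 0.4989.
Type II error: β = 1 − power = 1 − 0.4989 = 0.5011.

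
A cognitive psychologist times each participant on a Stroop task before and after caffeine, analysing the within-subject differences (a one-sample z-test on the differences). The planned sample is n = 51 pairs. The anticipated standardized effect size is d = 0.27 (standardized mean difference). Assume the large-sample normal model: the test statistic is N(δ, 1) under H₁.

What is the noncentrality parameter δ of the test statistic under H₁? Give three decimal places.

The noncentrality parameter scales effect size by the design's sample-size factor: δ = d·√n = 0.27 × √51 = 1.9282

δ ≈ 1.928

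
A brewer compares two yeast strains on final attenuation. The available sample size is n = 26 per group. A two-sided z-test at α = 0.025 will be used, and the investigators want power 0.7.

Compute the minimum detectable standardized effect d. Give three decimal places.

Need Φ(δ − 2.241) = 0.7, so δ = 2.241 + 0.524 = 2.766.
(The second rejection-region term Φ(−δ − z_{α/2}) is negligible and dropped.)
δ = d·√(n/2) ⇒ d = δ/√(n/2) = 2.766/√(26/2) = 0.7671.

d ≈ 0.767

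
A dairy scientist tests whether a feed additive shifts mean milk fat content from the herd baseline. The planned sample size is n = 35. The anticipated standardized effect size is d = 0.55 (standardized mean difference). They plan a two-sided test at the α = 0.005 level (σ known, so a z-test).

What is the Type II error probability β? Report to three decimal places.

Noncentrality parameter: δ = d·√n = 0.55 × √35 = 3.2538
Critical value for a two-sided test at α = 0.005: z_{α/2} = 2.807.
Power = Φ(δ − 2.807) + Φ(−δ − 2.807) = Φ(0.447) + Φ(-6.061) = 0.6725 + 0.0000 = 0.6725.
Type II error: β = 1 − power = 1 − 0.6725 = 0.3275.

β ≈ 0.328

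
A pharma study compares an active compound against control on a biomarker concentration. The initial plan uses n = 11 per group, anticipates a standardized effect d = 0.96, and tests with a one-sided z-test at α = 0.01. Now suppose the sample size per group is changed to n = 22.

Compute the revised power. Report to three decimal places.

Power ≈ 0.804

With n = 22 per group: δ = d·√(n/2) = 0.96 × √(22/2) = 3.1840. Critical value z_{0.01} = 2.326.
Revised power = P(Z > 2.326 − δ) = Φ(0.858) = 0.8044.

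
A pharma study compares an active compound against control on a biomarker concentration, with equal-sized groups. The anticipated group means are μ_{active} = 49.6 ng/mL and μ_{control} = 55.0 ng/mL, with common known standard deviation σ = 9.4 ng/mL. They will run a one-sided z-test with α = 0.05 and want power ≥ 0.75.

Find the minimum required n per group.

Standardized effect: d = |μ_{active} − μ_{control}| / σ = |49.6 − 55.0| / 9.4 = 0.5745
Set Φ(δ − 1.645) = 0.75; then δ − 1.645 = Φ⁻¹(0.75) = 0.674, giving δ = 2.319.
δ = d·√(n/2) ⇒ n = 2(δ/d)² = 2 × (2.319 / 0.5745)² = 32.60.
Round up to the next whole unit.

n = 33 per group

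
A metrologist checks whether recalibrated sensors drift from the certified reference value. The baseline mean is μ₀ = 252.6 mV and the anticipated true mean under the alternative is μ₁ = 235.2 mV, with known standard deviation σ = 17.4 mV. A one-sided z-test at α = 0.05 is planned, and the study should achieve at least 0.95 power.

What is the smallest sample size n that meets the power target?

Standardized effect: d = |μ₁ − μ₀| / σ = |235.2 − 252.6| / 17.4 = 1.0000
Set Φ(δ − 1.645) = 0.95; then δ − 1.645 = Φ⁻¹(0.95) = 1.645, giving δ = 3.290.
δ = d·√n ⇒ n = (δ/d)² = (3.290 / 1.0000)² = 10.82.
Rounding up, n = 11.

n = 11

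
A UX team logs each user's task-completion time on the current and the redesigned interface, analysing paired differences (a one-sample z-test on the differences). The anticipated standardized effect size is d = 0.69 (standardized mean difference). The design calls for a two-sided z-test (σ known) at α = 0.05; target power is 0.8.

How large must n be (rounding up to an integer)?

For power 0.8 need Φ(δ − z_{0.025}) = 0.8, so δ = z_{0.025} + z_{0.20} = 1.960 + 0.842 = 2.802.
(For δ > 0 the lower-tail rejection region contributes negligibly to power, so the one-term inversion is standard.)
δ = d·√n ⇒ n = (δ/d)² = (2.802 / 0.69)² = 16.49.
Round up to the next whole unit.

n = 17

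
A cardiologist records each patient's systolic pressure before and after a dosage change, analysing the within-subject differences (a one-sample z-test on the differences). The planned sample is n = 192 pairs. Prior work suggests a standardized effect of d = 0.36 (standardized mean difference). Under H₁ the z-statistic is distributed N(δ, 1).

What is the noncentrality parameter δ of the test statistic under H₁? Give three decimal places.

δ = d·√n = 0.36 × √192 = 4.9883

δ ≈ 4.988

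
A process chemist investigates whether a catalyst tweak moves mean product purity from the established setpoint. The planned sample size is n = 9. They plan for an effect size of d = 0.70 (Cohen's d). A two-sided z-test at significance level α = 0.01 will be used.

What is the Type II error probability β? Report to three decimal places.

β ≈ 0.683

Noncentrality parameter: δ = d·√n = 0.70 × √9 = 2.1000
Two-sided α = 0.01 → critical value z_{0.005} = 2.576.
Power = Φ(δ − 2.576) + Φ(−δ − 2.576) = Φ(-0.476) + Φ(-4.676) = 0.3171 + 0.0000 = 0.3171.
Type II error: β = 1 − power = 1 − 0.3171 = 0.6829.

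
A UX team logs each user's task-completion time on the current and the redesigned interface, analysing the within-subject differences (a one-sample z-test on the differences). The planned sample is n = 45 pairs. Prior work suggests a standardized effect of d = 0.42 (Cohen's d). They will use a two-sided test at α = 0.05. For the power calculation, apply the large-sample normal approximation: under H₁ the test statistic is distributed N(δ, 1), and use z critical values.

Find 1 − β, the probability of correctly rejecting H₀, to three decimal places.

Noncentrality parameter: δ = d·√n = 0.42 × √45 = 2.8174
Critical value for a two-sided test at α = 0.05: z_{α/2} = 1.960.
Power = Φ(δ − 1.960) + Φ(−δ − 1.960) = Φ(0.857) + Φ(-4.777) = 0.8044 + 0.0000 = 0.8044.

Power ≈ 0.804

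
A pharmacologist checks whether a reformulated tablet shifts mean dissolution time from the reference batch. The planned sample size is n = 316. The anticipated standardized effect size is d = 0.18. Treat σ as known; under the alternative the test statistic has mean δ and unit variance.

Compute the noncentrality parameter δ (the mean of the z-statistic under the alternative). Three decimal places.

The noncentrality parameter scales effect size by the design's sample-size factor: δ = d·√n = 0.18 × √316 = 3.1997

δ ≈ 3.200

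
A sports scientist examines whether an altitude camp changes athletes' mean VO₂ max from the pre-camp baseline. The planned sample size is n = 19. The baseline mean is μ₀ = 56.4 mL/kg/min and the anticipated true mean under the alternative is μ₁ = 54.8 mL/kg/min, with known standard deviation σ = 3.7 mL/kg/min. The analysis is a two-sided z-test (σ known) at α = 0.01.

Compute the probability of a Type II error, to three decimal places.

β ≈ 0.755

Standardized effect: d = |μ₁ − μ₀| / σ = |54.8 − 56.4| / 3.7 = 0.4324
Noncentrality parameter: δ = d·√n = 0.4324 × √19 = 1.8849
Critical value for a two-sided test at α = 0.01: z_{α/2} = 2.576.
Power = Φ(δ − 2.576) + Φ(−δ − 2.576) = Φ(-0.691) + Φ(-4.461) = 0.2448 + 0.0000 = 0.2448.
Type II error: β = 1 − power = 1 − 0.2448 = 0.7552.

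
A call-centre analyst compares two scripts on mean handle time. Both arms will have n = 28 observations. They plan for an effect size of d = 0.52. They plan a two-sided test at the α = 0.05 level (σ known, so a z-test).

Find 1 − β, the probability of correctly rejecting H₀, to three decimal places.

Power ≈ 0.494

Noncentrality parameter: δ = d·√(n/2) = 0.52 × √(28/2) = 1.9457
Critical value for a two-sided test at α = 0.05: z_{α/2} = 1.960.
Power = Φ(δ − 1.960) + Φ(−δ − 1.960) = Φ(-0.014) + Φ(-3.906) = 0.4943 + 0.0000 = 0.4943.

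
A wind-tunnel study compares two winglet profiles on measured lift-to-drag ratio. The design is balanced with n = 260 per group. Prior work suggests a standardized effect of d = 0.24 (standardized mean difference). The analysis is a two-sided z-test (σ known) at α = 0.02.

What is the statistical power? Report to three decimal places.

Noncentrality parameter: δ = d·√(n/2) = 0.24 × √(260/2) = 2.7364
Two-sided α = 0.02 → critical value z_{0.01} = 2.326.
Power = Φ(δ − 2.326) + Φ(−δ − 2.326) = Φ(0.410) + Φ(-5.063) = 0.6591 + 0.0000 = 0.6591.

Power ≈ 0.659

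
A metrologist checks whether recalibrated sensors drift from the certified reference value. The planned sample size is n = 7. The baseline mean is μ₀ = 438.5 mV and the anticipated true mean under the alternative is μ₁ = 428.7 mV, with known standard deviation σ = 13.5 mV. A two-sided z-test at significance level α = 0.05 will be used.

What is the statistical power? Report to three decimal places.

Power ≈ 0.484

Standardized effect: d = |μ₁ − μ₀| / σ = |428.7 − 438.5| / 13.5 = 0.7259
Noncentrality parameter: δ = d·√n = 0.7259 × √7 = 1.9206
Critical value for a two-sided test at α = 0.05: z_{α/2} = 1.960.
Power = Φ(δ − 1.960) + Φ(−δ − 1.960) = Φ(-0.039) + Φ(-3.881) = 0.4843 + 0.0001 = 0.4844.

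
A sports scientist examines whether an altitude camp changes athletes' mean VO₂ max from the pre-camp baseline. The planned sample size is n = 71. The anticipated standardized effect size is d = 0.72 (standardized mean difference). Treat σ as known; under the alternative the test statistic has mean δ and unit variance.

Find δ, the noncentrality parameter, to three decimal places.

δ = d·√n = 0.72 × √71 = 6.0668

δ ≈ 6.067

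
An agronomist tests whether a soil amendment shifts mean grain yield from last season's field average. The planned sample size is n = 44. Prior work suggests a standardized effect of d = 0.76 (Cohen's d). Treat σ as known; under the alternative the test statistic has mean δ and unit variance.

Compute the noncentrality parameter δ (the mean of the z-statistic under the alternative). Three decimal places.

The noncentrality parameter scales effect size by the design's sample-size factor: δ = d·√n = 0.76 × √44 = 5.0413

δ ≈ 5.041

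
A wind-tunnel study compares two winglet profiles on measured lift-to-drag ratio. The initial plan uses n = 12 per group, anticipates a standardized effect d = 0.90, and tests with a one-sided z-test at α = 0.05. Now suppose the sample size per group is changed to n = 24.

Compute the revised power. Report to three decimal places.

Power ≈ 0.930

With n = 24 per group: δ = d·√(n/2) = 0.90 × √(24/2) = 3.1177. Critical value z_{0.05} = 1.645.
Revised power = Φ(δ − 1.645) = Φ(1.473) = 0.9296.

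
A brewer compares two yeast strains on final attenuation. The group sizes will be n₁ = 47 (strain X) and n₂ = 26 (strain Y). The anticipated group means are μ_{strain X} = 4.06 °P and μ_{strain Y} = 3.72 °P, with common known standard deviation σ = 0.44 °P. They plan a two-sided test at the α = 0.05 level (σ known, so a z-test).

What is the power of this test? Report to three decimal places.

Power ≈ 0.885

Standardized effect: d = |μ_{strain X} − μ_{strain Y}| / σ = |4.06 − 3.72| / 0.44 = 0.7727
Noncentrality parameter: δ = d / √(1/n₁ + 1/n₂) = 0.7727 / √(1/47 + 1/26) = 3.1616
Critical value for a two-sided test at α = 0.05: z_{α/2} = 1.960.
Power = Φ(δ − 1.960) + Φ(−δ − 1.960) = Φ(1.202) + Φ(-5.122) = 0.8852 + 0.0000 = 0.8852.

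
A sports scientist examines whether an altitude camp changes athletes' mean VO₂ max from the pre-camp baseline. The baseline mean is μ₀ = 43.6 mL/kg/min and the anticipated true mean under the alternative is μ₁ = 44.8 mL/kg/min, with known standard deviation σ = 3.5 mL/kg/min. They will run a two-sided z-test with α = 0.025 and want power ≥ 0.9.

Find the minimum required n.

Standardized effect: d = |μ₁ − μ₀| / σ = |44.8 − 43.6| / 3.5 = 0.3429
Set Φ(δ − 2.241) = 0.9; then δ − 2.241 = Φ⁻¹(0.9) = 1.282, giving δ = 3.523.
(For δ > 0 the lower-tail rejection region contributes negligibly to power, so the one-term inversion is standard.)
δ = d·√n ⇒ n = (δ/d)² = (3.523 / 0.3429)² = 105.58.
Rounding up, n = 106.

n = 106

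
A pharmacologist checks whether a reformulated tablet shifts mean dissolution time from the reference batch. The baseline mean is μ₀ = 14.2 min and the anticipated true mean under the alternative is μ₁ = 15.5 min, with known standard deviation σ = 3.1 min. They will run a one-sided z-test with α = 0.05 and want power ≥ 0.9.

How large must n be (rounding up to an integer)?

n = 49

Standardized effect: d = |μ₁ − μ₀| / σ = |15.5 − 14.2| / 3.1 = 0.4194
For power 0.9 need Φ(δ − z_{0.05}) = 0.9, so δ = z_{0.05} + z_{0.10} = 1.645 + 1.282 = 2.926.
δ = d·√n ⇒ n = (δ/d)² = (2.926 / 0.4194)² = 48.70.
Rounding up, n = 49.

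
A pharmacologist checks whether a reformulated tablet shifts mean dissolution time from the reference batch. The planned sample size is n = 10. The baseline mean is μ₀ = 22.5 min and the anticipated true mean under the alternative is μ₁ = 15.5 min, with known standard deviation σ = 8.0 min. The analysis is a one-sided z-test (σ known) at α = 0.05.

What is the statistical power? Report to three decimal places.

Standardized effect: d = |μ₁ − μ₀| / σ = |15.5 − 22.5| / 8.0 = 0.8750
Noncentrality parameter: λ = d·√n = 0.8750 × √10 = 2.7670
One-sided α = 0.05 → critical value z_{0.05} = 1.645.
Power = P(Z > 1.645 − λ) = Φ(1.122) = 0.8691.

Power ≈ 0.869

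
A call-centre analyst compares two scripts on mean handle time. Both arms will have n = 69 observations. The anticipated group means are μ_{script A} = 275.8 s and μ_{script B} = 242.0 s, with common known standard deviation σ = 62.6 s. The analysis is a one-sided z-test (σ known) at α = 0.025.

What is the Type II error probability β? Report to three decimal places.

Standardized effect: d = |μ_{script A} − μ_{script B}| / σ = |275.8 − 242.0| / 62.6 = 0.5399
Noncentrality parameter: δ = d·√(n/2) = 0.5399 × √(69/2) = 3.1714
One-sided α = 0.025 → critical value z_{0.025} = 1.960.
Power = Φ(δ − 1.960) = Φ(1.211) = 0.8871.
Type II error: β = 1 − power = 1 − 0.8871 = 0.1129.

β ≈ 0.113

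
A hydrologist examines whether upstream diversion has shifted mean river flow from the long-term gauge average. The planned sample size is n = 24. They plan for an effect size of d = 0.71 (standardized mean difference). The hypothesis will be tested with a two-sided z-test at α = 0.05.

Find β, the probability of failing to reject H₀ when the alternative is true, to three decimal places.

β ≈ 0.064

Noncentrality parameter: δ = d·√n = 0.71 × √24 = 3.4783
Two-sided α = 0.05 → critical value z_{0.025} = 1.960.
Power = Φ(δ − 1.960) + Φ(−δ − 1.960) = Φ(1.518) + Φ(-5.438) = 0.9355 + 0.0000 = 0.9355.
Type II error: β = 1 − power = 1 − 0.9355 = 0.0645.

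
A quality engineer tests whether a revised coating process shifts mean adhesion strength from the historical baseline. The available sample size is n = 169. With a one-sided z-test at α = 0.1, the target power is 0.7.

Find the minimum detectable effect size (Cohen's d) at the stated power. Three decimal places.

Need Φ(δ − 1.282) = 0.7, so δ = 1.282 + 0.524 = 1.806.
δ = d·√n ⇒ d = δ/√n = 1.806/√169 = 0.1389.

d ≈ 0.139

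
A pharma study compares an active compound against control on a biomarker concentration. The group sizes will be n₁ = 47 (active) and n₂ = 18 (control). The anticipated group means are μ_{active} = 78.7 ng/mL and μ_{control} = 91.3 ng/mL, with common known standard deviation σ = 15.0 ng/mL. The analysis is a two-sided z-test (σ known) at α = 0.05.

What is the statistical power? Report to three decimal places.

Power ≈ 0.858

Standardized effect: d = |μ_{active} − μ_{control}| / σ = |78.7 − 91.3| / 15.0 = 0.8400
Noncentrality parameter: δ = d / √(1/n₁ + 1/n₂) = 0.8400 / √(1/47 + 1/18) = 3.0305
Two-sided α = 0.05 → critical value z_{0.025} = 1.960.
Power = Φ(δ − 1.960) + Φ(−δ − 1.960) = Φ(1.070) + Φ(-4.990) = 0.8578 + 0.0000 = 0.8578.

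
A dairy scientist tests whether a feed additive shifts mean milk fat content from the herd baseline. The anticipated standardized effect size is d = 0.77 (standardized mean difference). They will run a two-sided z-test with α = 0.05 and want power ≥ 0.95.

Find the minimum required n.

n = 22

Set Φ(δ − 1.960) = 0.95; then δ − 1.960 = Φ⁻¹(0.95) = 1.645, giving δ = 3.605.
(For δ > 0 the lower-tail rejection region contributes negligibly to power, so the one-term inversion is standard.)
δ = d·√n ⇒ n = (δ/d)² = (3.605 / 0.77)² = 21.92.
Rounding up, n = 22.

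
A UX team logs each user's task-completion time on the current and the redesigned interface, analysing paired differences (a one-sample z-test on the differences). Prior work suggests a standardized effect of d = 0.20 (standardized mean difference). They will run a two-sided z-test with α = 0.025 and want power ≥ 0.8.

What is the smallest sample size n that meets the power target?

Set Φ(δ − 2.241) = 0.8; then δ − 2.241 = Φ⁻¹(0.8) = 0.842, giving δ = 3.083.
(The Φ(−δ − z_{α/2}) term is vanishingly small for δ > 0 and is dropped in the standard sample-size formula.)
δ = d·√n ⇒ n = (δ/d)² = (3.083 / 0.20)² = 237.63.
Rounding up, n = 238.

n = 238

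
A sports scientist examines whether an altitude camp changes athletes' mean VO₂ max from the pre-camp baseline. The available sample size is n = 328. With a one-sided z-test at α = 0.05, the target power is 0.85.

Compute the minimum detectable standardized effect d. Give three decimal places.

Required noncentrality: δ = z_{0.05} + z_{0.15} = 1.645 + 1.036 = 2.681.
δ = d·√n ⇒ d = δ/√n = 2.681/√328 = 0.1480.

d ≈ 0.148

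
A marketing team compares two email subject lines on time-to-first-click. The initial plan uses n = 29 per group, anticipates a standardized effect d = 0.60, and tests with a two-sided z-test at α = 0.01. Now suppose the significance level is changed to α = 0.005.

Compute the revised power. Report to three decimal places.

δ = d·√(n/2) = 0.60 × √(29/2) = 2.2847 (unchanged). New critical value: z_{0.0025} = 2.807.
Revised power = Φ(δ − 2.807) + Φ(−δ − 2.807) = Φ(-0.522) + Φ(-5.092) = 0.3007 + 0.0000 = 0.3007.

Power ≈ 0.301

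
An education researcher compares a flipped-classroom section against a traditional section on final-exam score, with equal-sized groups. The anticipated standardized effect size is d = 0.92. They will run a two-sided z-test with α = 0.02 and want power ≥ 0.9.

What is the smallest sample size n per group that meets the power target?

For power 0.9 need Φ(δ − z_{0.01}) = 0.9, so δ = z_{0.01} + z_{0.10} = 2.326 + 1.282 = 3.608.
(Ignoring the negligible lower-tail rejection probability gives the usual closed-form inversion.)
δ = d·√(n/2) ⇒ n = 2(δ/d)² = 2 × (3.608 / 0.92)² = 30.76.
Rounding up, n = 31 per group.

n = 31 per group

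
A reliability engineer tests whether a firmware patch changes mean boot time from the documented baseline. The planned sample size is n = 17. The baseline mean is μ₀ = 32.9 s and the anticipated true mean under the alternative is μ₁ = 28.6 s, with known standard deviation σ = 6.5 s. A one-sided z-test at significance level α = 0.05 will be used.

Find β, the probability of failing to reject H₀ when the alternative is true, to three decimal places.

β ≈ 0.139

Standardized effect: d = |μ₁ − μ₀| / σ = |28.6 − 32.9| / 6.5 = 0.6615
Noncentrality parameter: δ = d·√n = 0.6615 × √17 = 2.7276
One-sided α = 0.05 → critical value z_{0.05} = 1.645.
Power = P(Z > 1.645 − δ) = Φ(1.083) = 0.8605.
Type II error: β = 1 − power = 1 − 0.8605 = 0.1395.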